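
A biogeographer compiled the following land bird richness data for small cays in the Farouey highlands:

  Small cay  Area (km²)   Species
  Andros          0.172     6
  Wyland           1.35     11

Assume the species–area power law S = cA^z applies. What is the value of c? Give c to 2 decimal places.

10.07

z = ln(S₂/S₁) / ln(A₂/A₁) = ln(11/6) / ln(1.35/0.172) = 0.6061 / 2.0604 = 0.2942
c = S₁ / A₁^z = 6 / 0.172^0.2942 = 6 / 0.5958 = 10.07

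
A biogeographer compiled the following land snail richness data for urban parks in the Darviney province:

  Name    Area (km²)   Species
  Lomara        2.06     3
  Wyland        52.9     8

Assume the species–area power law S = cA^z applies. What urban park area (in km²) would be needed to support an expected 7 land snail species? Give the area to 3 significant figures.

z = ln(8/3) / ln(52.9/2.06) = 0.9808 / 3.2457 = 0.3022
c = 3 / 2.06^0.3022 = 3 / 1.244 = 2.411
A = (7/2.411)^(1/0.3022) ⇒ ln A = ln(2.903)/0.3022 = 3.5265
A = e^3.5265 ≈ 34.01 km²

34.0 km²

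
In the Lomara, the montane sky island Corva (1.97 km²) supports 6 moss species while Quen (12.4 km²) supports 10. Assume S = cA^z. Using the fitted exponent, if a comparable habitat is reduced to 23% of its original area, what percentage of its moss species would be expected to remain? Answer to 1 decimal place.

z = ln(10/6) / ln(12.4/1.97) = 0.5108 / 1.8397 = 0.2777
S_new/S_old = (A_new/A_old)^z = 0.23^0.2777 = exp(0.2777 × -1.4697) = 0.6649

66.5%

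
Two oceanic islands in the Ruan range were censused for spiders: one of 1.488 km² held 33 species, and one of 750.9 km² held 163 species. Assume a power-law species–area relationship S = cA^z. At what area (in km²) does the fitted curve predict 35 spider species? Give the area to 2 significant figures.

1.9 km²

z = ln(163/33) / ln(750.9/1.488) = 1.5972 / 6.2238 = 0.2566
c = 33 / 1.488^0.2566 = 33 / 1.107 = 29.8
A = (35/29.8)^(1/0.2566) ⇒ ln A = ln(1.174)/0.2566 = 0.6267
A = e^0.6267 ≈ 1.871 km²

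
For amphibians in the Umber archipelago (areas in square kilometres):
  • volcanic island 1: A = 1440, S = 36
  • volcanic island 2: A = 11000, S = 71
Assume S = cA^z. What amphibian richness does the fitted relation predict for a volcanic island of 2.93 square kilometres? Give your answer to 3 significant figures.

z = ln(71/36) / ln(11000/1440) = 0.6792 / 2.0333 = 0.3340
c = 36 / 1440^0.3340 = 36 / 11.35 = 3.172
S₃ = 3.172 × 2.93^0.3340 = 3.172 × 1.432 ≈ 4.542

4.54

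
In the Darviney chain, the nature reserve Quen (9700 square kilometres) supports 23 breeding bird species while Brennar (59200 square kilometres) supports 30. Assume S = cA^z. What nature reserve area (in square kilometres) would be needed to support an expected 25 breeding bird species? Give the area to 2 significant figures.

z = ln(30/23) / ln(59200/9700) = 0.2657 / 1.8088 = 0.1469
c = 23 / 9700^0.1469 = 23 / 3.852 = 5.972
A = (25/5.972)^(1/0.1469) ⇒ ln A = ln(4.186)/0.1469 = 9.7475
A = e^9.7475 ≈ 17112 square kilometres

17000 square kilometres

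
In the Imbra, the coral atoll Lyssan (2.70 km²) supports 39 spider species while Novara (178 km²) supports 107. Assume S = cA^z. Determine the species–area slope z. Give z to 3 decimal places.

Taking logs: ln S = ln c + z ln A, so z = (ln S₂ − ln S₁)/(ln A₂ − ln A₁).
z = ln(107/39) / ln(178/2.7) = ln(2.744) / ln(65.93) = 1.0093 / 4.1885 = 0.2410

0.241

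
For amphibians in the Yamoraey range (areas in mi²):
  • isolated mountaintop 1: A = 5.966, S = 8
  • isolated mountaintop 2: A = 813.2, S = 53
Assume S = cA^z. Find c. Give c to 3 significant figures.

4.02

z = ln(S₂/S₁) / ln(A₂/A₁) = ln(53/8) / ln(813.2/5.966) = 1.8909 / 4.9149 = 0.3847
c = S₁ / A₁^z = 8 / 5.966^0.3847 = 8 / 1.988 = 4.024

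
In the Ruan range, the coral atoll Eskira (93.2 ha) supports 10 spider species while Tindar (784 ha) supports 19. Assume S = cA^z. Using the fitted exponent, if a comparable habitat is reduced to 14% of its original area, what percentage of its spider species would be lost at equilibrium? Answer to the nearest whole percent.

z = ln(19/10) / ln(784/93.2) = 0.6419 / 2.1297 = 0.3014
S_new/S_old = (A_new/A_old)^z = 0.14^0.3014 = exp(0.3014 × -1.9661) = 0.5529
Fraction lost = 1 − 0.5529 = 0.4471

45%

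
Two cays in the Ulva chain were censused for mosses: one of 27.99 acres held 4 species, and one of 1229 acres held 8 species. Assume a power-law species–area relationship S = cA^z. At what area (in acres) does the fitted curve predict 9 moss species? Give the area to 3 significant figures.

2340 acres

z = ln(8/4) / ln(1229/27.99) = 0.6931 / 3.7821 = 0.1833
c = 4 / 27.99^0.1833 = 4 / 1.842 = 2.172
A = (9/2.172)^(1/0.1833) ⇒ ln A = ln(4.144)/0.1833 = 7.7566
A = e^7.7566 ≈ 2337 acres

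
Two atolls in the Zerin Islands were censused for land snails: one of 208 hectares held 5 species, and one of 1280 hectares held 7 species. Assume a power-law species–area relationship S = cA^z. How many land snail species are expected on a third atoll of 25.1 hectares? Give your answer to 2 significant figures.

3.4

z = ln(7/5) / ln(1280/208) = 0.3365 / 1.8171 = 0.1852
c = 5 / 208^0.1852 = 5 / 2.687 = 1.861
S₃ = 1.861 × 25.1^0.1852 = 1.861 × 1.816 ≈ 3.38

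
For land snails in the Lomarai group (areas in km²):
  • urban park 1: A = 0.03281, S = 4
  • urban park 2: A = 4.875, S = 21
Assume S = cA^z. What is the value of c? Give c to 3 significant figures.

12.4

z = ln(S₂/S₁) / ln(A₂/A₁) = ln(21/4) / ln(4.875/0.03281) = 1.6582 / 5.0011 = 0.3316
c = S₁ / A₁^z = 4 / 0.03281^0.3316 = 4 / 0.3221 = 12.42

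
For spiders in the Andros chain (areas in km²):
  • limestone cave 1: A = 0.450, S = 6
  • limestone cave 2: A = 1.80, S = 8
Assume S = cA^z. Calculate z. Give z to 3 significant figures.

Taking logs: ln S = ln c + z ln A, so z = (ln S₂ − ln S₁)/(ln A₂ − ln A₁).
z = ln(8/6) / ln(1.8/0.45) = ln(1.333) / ln(4) = 0.2877 / 1.3863 = 0.2075

0.208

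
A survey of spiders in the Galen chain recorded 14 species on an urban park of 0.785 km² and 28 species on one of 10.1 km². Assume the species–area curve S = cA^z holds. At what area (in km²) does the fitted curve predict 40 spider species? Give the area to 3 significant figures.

z = ln(28/14) / ln(10.1/0.785) = 0.6931 / 2.5546 = 0.2713
c = 14 / 0.785^0.2713 = 14 / 0.9364 = 14.95
A = (40/14.95)^(1/0.2713) ⇒ ln A = ln(2.676)/0.2713 = 3.6271
A = e^3.6271 ≈ 37.6 km²

37.6 km²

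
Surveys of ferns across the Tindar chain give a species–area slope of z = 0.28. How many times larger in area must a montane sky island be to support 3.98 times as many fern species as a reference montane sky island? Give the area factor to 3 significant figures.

(A₂/A₁)^0.28 = 3.98, so A₂/A₁ = 3.98^(1/0.28) = 3.98^3.571
ln(A₂/A₁) = ln 3.98 / 0.28 = 1.3813 / 0.28 = 4.9331
A₂/A₁ = e^4.9331 ≈ 138.8

139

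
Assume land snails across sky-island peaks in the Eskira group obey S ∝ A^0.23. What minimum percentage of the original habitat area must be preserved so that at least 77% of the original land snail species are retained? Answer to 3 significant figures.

Need (A_new/A_old)^0.23 = 0.77, so A_new/A_old = 0.77^(1/0.23) = 0.77^4.348
ln(A_new/A_old) = ln 0.77 / 0.23 = -0.2614 / 0.23 = -1.1364
A_new/A_old = e^-1.1364 ≈ 0.321

32.1%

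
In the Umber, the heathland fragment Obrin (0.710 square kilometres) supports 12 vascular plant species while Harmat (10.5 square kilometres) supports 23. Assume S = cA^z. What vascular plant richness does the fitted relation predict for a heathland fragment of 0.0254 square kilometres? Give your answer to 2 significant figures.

5.4

z = ln(23/12) / ln(10.5/0.71) = 0.6506 / 2.6939 = 0.2415
c = 12 / 0.71^0.2415 = 12 / 0.9206 = 13.03
S₃ = 13.03 × 0.0254^0.2415 = 13.03 × 0.4119 ≈ 5.369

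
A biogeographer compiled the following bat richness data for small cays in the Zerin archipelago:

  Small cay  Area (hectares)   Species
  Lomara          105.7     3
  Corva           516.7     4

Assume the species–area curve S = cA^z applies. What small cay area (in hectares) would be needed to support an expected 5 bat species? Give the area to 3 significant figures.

z = ln(4/3) / ln(516.7/105.7) = 0.2877 / 1.5869 = 0.1813
c = 3 / 105.7^0.1813 = 3 / 2.328 = 1.289
A = (5/1.289)^(1/0.1813) ⇒ ln A = ln(3.88)/0.1813 = 7.4783
A = e^7.4783 ≈ 1769 hectares

1770 hectares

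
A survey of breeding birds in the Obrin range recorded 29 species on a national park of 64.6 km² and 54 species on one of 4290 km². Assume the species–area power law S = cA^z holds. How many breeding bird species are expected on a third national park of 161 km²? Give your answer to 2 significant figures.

33

z = ln(54/29) / ln(4290/64.6) = 0.6217 / 4.1958 = 0.1482
c = 29 / 64.6^0.1482 = 29 / 1.854 = 15.64
S₃ = 15.64 × 161^0.1482 = 15.64 × 2.123 ≈ 33.2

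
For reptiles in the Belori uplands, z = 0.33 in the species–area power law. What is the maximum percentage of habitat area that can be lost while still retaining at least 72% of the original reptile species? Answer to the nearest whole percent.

63%

Need (A_new/A_old)^0.33 = 0.72, so A_new/A_old = 0.72^(1/0.33) = 0.72^3.03
ln(A_new/A_old) = ln 0.72 / 0.33 = -0.3285 / 0.33 = -0.9955
A_new/A_old = e^-0.9955 ≈ 0.3696
Fraction that can be lost = 1 − 0.3696 = 0.6304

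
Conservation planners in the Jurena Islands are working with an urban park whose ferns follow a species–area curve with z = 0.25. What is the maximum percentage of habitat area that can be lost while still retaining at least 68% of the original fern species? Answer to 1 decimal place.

Need (A_new/A_old)^0.25 = 0.68, so A_new/A_old = 0.68^(1/0.25) = 0.68^4
ln(A_new/A_old) = ln 0.68 / 0.25 = -0.3857 / 0.25 = -1.5426
A_new/A_old = e^-1.5426 ≈ 0.2138
Fraction that can be lost = 1 − 0.2138 = 0.7862

78.6%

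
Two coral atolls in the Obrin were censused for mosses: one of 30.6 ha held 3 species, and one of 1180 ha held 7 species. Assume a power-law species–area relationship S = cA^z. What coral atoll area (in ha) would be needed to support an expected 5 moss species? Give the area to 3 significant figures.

277 ha

z = ln(7/3) / ln(1180/30.6) = 0.8473 / 3.6523 = 0.2320
c = 3 / 30.6^0.2320 = 3 / 2.211 = 1.357
A = (5/1.357)^(1/0.2320) ⇒ ln A = ln(3.686)/0.2320 = 5.6229
A = e^5.6229 ≈ 276.7 ha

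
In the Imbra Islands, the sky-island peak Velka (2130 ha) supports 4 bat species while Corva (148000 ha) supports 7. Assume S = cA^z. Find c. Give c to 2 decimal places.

1.46

z = ln(S₂/S₁) / ln(A₂/A₁) = ln(7/4) / ln(148000/2130) = 0.5596 / 4.2411 = 0.1320
c = S₁ / A₁^z = 4 / 2130^0.1320 = 4 / 2.749 = 1.455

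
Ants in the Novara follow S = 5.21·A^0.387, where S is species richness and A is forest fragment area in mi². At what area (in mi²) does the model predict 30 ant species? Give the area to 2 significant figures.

30 = 5.21 × A^0.387  ⇒  A^0.387 = 30/5.21 = 5.758
ln A = ln(5.758) / 0.387 = 1.7506 / 0.387 = 4.5236
A = e^4.5236 ≈ 92.16 mi²

92 mi²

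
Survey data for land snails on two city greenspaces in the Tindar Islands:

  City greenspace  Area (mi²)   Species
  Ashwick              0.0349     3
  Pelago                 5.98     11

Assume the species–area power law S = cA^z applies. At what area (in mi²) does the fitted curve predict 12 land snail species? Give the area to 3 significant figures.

8.44 mi²

z = ln(11/3) / ln(5.98/0.0349) = 1.2993 / 5.1437 = 0.2526
c = 3 / 0.0349^0.2526 = 3 / 0.4285 = 7.002
A = (12/7.002)^(1/0.2526) ⇒ ln A = ln(1.714)/0.2526 = 2.1329
A = e^2.1329 ≈ 8.439 mi²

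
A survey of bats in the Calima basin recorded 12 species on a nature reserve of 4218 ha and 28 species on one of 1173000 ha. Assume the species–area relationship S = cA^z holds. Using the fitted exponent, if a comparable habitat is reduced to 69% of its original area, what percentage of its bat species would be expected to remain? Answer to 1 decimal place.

z = ln(28/12) / ln(1173000/4218) = 0.8473 / 5.6280 = 0.1506
S_new/S_old = (A_new/A_old)^z = 0.69^0.1506 = exp(0.1506 × -0.3711) = 0.9457

94.6%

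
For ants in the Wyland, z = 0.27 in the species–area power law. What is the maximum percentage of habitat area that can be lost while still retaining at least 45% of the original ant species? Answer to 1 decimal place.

Need (A_new/A_old)^0.27 = 0.45, so A_new/A_old = 0.45^(1/0.27) = 0.45^3.704
ln(A_new/A_old) = ln 0.45 / 0.27 = -0.7985 / 0.27 = -2.9574
A_new/A_old = e^-2.9574 ≈ 0.05195
Fraction that can be lost = 1 − 0.05195 = 0.948

94.8%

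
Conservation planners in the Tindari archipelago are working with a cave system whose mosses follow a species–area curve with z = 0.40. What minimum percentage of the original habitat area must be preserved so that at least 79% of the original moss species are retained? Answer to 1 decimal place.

55.5%

Need (A_new/A_old)^0.4 = 0.79, so A_new/A_old = 0.79^(1/0.4) = 0.79^2.5
ln(A_new/A_old) = ln 0.79 / 0.4 = -0.2357 / 0.4 = -0.5893
A_new/A_old = e^-0.5893 ≈ 0.5547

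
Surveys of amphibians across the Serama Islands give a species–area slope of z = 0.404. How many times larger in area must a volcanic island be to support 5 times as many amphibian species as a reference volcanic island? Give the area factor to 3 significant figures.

53.7

(A₂/A₁)^0.404 = 5, so A₂/A₁ = 5^(1/0.404) = 5^2.475
ln(A₂/A₁) = ln 5 / 0.404 = 1.6094 / 0.404 = 3.9838
A₂/A₁ = e^3.9838 ≈ 53.72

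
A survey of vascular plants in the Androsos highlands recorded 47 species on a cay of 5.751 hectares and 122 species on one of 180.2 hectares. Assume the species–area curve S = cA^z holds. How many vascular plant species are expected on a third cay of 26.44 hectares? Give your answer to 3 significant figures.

71.7

z = ln(122/47) / ln(180.2/5.751) = 0.9539 / 3.4447 = 0.2769
c = 47 / 5.751^0.2769 = 47 / 1.623 = 28.95
S₃ = 28.95 × 26.44^0.2769 = 28.95 × 2.477 ≈ 71.71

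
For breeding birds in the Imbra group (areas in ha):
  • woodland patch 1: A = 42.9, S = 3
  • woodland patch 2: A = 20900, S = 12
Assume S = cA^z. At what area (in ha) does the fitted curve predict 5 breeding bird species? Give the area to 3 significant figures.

z = ln(12/3) / ln(20900/42.9) = 1.3863 / 6.1886 = 0.2240
c = 3 / 42.9^0.2240 = 3 / 2.321 = 1.293
A = (5/1.293)^(1/0.2240) ⇒ ln A = ln(3.868)/0.2240 = 6.0393
A = e^6.0393 ≈ 419.6 ha

420 ha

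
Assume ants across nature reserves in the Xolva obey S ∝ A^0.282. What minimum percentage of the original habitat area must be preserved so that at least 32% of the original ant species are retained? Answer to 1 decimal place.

1.8%

Need (A_new/A_old)^0.282 = 0.32, so A_new/A_old = 0.32^(1/0.282) = 0.32^3.546
ln(A_new/A_old) = ln 0.32 / 0.282 = -1.1394 / 0.282 = -4.0405
A_new/A_old = e^-4.0405 ≈ 0.01759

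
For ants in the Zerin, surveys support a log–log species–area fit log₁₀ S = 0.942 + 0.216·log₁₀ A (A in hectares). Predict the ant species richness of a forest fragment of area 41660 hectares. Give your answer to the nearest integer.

87 species

S = 8.75 × 41660^0.216
ln S = ln 8.75 + 0.216 × ln 41660 = 2.1690 + 0.216 × 10.6373 = 4.4667
S = e^4.4667 ≈ 87.07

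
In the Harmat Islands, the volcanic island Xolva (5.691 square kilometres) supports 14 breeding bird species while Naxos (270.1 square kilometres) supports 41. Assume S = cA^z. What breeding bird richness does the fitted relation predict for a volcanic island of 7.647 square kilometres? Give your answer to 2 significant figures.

z = ln(41/14) / ln(270.1/5.691) = 1.0745 / 3.8599 = 0.2784
c = 14 / 5.691^0.2784 = 14 / 1.623 = 8.628
S₃ = 8.628 × 7.647^0.2784 = 8.628 × 1.762 ≈ 15.2

15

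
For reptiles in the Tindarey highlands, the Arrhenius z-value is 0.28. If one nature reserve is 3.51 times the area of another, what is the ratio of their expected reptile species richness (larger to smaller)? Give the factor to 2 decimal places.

S₂/S₁ = (A₂/A₁)^z = 3.51^0.28
ln(S₂/S₁) = 0.28 × ln 3.51 = 0.28 × 1.2556 = 0.3516
S₂/S₁ = e^0.3516 ≈ 1.421

1.42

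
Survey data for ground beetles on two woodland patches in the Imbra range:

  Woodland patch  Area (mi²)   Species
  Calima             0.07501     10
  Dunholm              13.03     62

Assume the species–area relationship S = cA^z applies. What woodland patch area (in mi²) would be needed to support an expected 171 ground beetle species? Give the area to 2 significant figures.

z = ln(62/10) / ln(13.03/0.07501) = 1.8245 / 5.1574 = 0.3538
c = 10 / 0.07501^0.3538 = 10 / 0.4 = 25
A = (171/25)^(1/0.3538) ⇒ ln A = ln(6.84)/0.3538 = 5.4350
A = e^5.4350 ≈ 229.3 mi²

230 mi²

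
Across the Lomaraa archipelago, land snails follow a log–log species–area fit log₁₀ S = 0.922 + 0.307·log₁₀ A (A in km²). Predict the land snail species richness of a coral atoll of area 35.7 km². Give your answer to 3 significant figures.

25.0

S = 8.356 × 35.7^0.307 = 8.356 × 2.997 ≈ 25.04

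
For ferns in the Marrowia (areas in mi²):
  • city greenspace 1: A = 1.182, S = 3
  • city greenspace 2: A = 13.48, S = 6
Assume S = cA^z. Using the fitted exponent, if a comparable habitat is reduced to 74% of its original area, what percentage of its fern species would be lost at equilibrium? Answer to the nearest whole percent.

8%

z = ln(6/3) / ln(13.48/1.182) = 0.6931 / 2.4340 = 0.2848
S_new/S_old = (A_new/A_old)^z = 0.74^0.2848 = exp(0.2848 × -0.3011) = 0.9178
Fraction lost = 1 − 0.9178 = 0.08217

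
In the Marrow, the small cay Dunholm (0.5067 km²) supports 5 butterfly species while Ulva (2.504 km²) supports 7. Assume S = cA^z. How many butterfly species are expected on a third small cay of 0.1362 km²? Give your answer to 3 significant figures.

3.79

z = ln(7/5) / ln(2.504/0.5067) = 0.3365 / 1.5977 = 0.2106
c = 5 / 0.5067^0.2106 = 5 / 0.8666 = 5.77
S₃ = 5.77 × 0.1362^0.2106 = 5.77 × 0.6571 ≈ 3.791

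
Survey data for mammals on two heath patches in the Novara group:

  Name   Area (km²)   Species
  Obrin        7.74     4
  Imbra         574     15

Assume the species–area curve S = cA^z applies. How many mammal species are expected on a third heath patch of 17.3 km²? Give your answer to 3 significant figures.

5.12

z = ln(15/4) / ln(574/7.74) = 1.3218 / 4.3062 = 0.3069
c = 4 / 7.74^0.3069 = 4 / 1.874 = 2.134
S₃ = 2.134 × 17.3^0.3069 = 2.134 × 2.399 ≈ 5.12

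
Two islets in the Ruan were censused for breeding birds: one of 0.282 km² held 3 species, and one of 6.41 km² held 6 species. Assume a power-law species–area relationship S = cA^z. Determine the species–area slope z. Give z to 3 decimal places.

Taking logs: ln S = ln c + z ln A, so z = (ln S₂ − ln S₁)/(ln A₂ − ln A₁).
z = ln(6/3) / ln(6.41/0.282) = ln(2) / ln(22.73) = 0.6931 / 3.1237 = 0.2219

0.222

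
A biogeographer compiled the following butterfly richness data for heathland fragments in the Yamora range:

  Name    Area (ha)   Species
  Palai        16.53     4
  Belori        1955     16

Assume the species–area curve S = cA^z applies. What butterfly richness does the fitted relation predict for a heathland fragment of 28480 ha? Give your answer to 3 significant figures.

34.8

z = ln(16/4) / ln(1955/16.53) = 1.3863 / 4.7730 = 0.2904
c = 4 / 16.53^0.2904 = 4 / 2.259 = 1.771
S₃ = 1.771 × 28480^0.2904 = 1.771 × 19.67 ≈ 34.84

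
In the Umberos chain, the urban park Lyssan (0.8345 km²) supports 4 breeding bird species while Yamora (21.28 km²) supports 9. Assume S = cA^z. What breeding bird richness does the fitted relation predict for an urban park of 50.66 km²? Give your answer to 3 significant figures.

11.2

z = ln(9/4) / ln(21.28/0.8345) = 0.8109 / 3.2387 = 0.2504
c = 4 / 0.8345^0.2504 = 4 / 0.9557 = 4.185
S₃ = 4.185 × 50.66^0.2504 = 4.185 × 2.672 ≈ 11.18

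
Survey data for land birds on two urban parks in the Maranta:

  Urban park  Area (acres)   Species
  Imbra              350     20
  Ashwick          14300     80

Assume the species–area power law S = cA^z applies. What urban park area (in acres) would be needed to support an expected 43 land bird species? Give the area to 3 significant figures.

z = ln(80/20) / ln(14300/350) = 1.3863 / 3.7101 = 0.3737
c = 20 / 350^0.3737 = 20 / 8.925 = 2.241
A = (43/2.241)^(1/0.3737) ⇒ ln A = ln(19.19)/0.3737 = 7.9065
A = e^7.9065 ≈ 2715 acres

2710 acres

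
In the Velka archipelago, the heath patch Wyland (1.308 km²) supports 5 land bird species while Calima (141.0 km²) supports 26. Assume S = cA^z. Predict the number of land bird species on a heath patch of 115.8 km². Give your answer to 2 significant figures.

24

z = ln(26/5) / ln(141/1.308) = 1.6487 / 4.6803 = 0.3523
c = 5 / 1.308^0.3523 = 5 / 1.099 = 4.549
S₃ = 4.549 × 115.8^0.3523 = 4.549 × 5.333 ≈ 24.26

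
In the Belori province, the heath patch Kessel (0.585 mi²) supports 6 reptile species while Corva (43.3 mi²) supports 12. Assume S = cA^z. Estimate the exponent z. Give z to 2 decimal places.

Taking logs: ln S = ln c + z ln A, so z = (ln S₂ − ln S₁)/(ln A₂ − ln A₁).
z = ln(12/6) / ln(43.3/0.585) = ln(2) / ln(74.02) = 0.6931 / 4.3043 = 0.1610

0.16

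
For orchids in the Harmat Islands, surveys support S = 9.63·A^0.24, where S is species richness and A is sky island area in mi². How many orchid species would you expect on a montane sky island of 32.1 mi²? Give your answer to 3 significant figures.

S = 9.63 × 32.1^0.24
ln S = ln 9.63 + 0.24 × ln 32.1 = 2.2649 + 0.24 × 3.4689 = 3.0974
S = e^3.0974 ≈ 22.14

22.1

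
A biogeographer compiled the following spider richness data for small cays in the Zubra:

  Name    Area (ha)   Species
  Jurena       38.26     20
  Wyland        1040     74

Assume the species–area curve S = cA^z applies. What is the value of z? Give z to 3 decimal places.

Taking logs: ln S = ln c + z ln A, so z = (ln S₂ − ln S₁)/(ln A₂ − ln A₁).
z = ln(74/20) / ln(1040/38.26) = ln(3.7) / ln(27.18) = 1.3083 / 3.3026 = 0.3962

0.396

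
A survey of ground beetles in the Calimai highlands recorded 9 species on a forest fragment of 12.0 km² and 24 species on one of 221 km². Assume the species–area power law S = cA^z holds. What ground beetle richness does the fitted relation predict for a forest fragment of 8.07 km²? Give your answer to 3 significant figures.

z = ln(24/9) / ln(221/12) = 0.9808 / 2.9133 = 0.3367
c = 9 / 12^0.3367 = 9 / 2.309 = 3.899
S₃ = 3.899 × 8.07^0.3367 = 3.899 × 2.02 ≈ 7.875

7.87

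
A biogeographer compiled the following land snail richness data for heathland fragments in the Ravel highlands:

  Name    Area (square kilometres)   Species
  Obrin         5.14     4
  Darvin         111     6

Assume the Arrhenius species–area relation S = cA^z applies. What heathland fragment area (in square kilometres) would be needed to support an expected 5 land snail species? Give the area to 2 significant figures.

z = ln(6/4) / ln(111/5.14) = 0.4055 / 3.0725 = 0.1320
c = 4 / 5.14^0.1320 = 4 / 1.241 = 3.223
A = (5/3.223)^(1/0.1320) ⇒ ln A = ln(1.551)/0.1320 = 3.3280
A = e^3.3280 ≈ 27.88 square kilometres

28 square kilometres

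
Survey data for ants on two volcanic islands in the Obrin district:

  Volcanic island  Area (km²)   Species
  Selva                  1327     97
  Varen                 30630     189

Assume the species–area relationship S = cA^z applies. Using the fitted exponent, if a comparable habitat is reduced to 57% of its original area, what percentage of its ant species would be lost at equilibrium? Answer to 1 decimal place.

11.3%

z = ln(189/97) / ln(30630/1327) = 0.6670 / 3.1391 = 0.2125
S_new/S_old = (A_new/A_old)^z = 0.57^0.2125 = exp(0.2125 × -0.5621) = 0.8874
Fraction lost = 1 − 0.8874 = 0.1126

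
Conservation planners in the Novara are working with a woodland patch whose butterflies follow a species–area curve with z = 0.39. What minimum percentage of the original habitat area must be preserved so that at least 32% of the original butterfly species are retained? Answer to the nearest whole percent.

5%

Need (A_new/A_old)^0.39 = 0.32, so A_new/A_old = 0.32^(1/0.39) = 0.32^2.564
ln(A_new/A_old) = ln 0.32 / 0.39 = -1.1394 / 0.39 = -2.9216
A_new/A_old = e^-2.9216 ≈ 0.05385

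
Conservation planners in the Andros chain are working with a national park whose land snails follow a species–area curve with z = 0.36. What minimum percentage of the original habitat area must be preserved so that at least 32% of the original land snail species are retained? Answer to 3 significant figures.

4.22%

Need (A_new/A_old)^0.36 = 0.32, so A_new/A_old = 0.32^(1/0.36) = 0.32^2.778
ln(A_new/A_old) = ln 0.32 / 0.36 = -1.1394 / 0.36 = -3.1651
A_new/A_old = e^-3.1651 ≈ 0.04221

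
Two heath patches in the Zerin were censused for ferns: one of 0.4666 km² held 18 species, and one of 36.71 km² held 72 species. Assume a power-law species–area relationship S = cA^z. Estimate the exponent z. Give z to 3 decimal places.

Taking logs: ln S = ln c + z ln A, so z = (ln S₂ − ln S₁)/(ln A₂ − ln A₁).
z = ln(72/18) / ln(36.71/0.4666) = ln(4) / ln(78.68) = 1.3863 / 4.3653 = 0.3176

0.318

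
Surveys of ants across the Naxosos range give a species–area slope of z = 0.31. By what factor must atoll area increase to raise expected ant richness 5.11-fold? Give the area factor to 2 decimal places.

(A₂/A₁)^0.31 = 5.11, so A₂/A₁ = 5.11^(1/0.31) = 5.11^3.226
ln(A₂/A₁) = ln 5.11 / 0.31 = 1.6312 / 0.31 = 5.2619
A₂/A₁ = e^5.2619 ≈ 192.9

192.85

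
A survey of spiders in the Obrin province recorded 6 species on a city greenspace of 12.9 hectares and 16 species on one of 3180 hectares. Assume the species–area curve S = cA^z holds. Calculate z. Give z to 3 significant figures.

Taking logs: ln S = ln c + z ln A, so z = (ln S₂ − ln S₁)/(ln A₂ − ln A₁).
z = ln(16/6) / ln(3180/12.9) = ln(2.667) / ln(246.5) = 0.9808 / 5.5074 = 0.1781

0.178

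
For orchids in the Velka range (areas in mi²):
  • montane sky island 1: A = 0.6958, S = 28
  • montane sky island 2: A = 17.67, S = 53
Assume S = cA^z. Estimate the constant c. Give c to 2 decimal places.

30.08

z = ln(S₂/S₁) / ln(A₂/A₁) = ln(53/28) / ln(17.67/0.6958) = 0.6381 / 3.2346 = 0.1973
c = S₁ / A₁^z = 28 / 0.6958^0.1973 = 28 / 0.931 = 30.08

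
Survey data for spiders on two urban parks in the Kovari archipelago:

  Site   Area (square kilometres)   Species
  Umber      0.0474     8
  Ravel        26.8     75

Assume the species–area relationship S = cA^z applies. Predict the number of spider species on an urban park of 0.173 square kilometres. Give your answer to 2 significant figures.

13

z = ln(75/8) / ln(26.8/0.0474) = 2.2380 / 6.3375 = 0.3531
c = 8 / 0.0474^0.3531 = 8 / 0.3407 = 23.48
S₃ = 23.48 × 0.173^0.3531 = 23.48 × 0.5382 ≈ 12.64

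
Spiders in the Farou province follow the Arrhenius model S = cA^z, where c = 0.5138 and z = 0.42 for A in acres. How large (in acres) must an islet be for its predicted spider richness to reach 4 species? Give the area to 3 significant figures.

4 = 0.5138 × A^0.42  ⇒  A^0.42 = 4/0.5138 = 7.785
ln A = ln(7.785) / 0.42 = 2.0522 / 0.42 = 4.8862
A = e^4.8862 ≈ 132.5 acres

132 acres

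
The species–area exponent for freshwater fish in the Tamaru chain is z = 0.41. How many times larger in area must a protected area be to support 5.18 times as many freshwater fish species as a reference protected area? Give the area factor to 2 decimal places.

(A₂/A₁)^0.41 = 5.18, so A₂/A₁ = 5.18^(1/0.41) = 5.18^2.439
ln(A₂/A₁) = ln 5.18 / 0.41 = 1.6448 / 0.41 = 4.0117
A₂/A₁ = e^4.0117 ≈ 55.24

55.24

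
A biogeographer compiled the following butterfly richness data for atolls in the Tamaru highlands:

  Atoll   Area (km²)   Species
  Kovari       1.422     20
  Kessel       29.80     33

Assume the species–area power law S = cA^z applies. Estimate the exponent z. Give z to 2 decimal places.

Taking logs: ln S = ln c + z ln A, so z = (ln S₂ − ln S₁)/(ln A₂ − ln A₁).
z = ln(33/20) / ln(29.8/1.422) = ln(1.65) / ln(20.96) = 0.5008 / 3.0424 = 0.1646

0.16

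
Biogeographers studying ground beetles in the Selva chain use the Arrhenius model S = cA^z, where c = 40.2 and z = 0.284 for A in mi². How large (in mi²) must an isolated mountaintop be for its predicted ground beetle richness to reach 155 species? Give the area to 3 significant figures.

116 mi²

155 = 40.2 × A^0.284  ⇒  A^0.284 = 155/40.2 = 3.856
ln A = ln(3.856) / 0.284 = 1.3496 / 0.284 = 4.7520
A = e^4.7520 ≈ 115.8 mi²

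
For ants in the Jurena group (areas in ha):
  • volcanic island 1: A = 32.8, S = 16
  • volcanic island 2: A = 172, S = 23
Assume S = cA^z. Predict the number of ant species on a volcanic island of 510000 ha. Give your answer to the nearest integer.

z = ln(23/16) / ln(172/32.8) = 0.3629 / 1.6571 = 0.2190
c = 16 / 32.8^0.2190 = 16 / 2.148 = 7.45
S₃ = 7.45 × 510000^0.2190 = 7.45 × 17.78 ≈ 132.5

132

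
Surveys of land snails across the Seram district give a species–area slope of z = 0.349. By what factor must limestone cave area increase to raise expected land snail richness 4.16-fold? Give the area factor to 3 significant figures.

59.4

(A₂/A₁)^0.349 = 4.16, so A₂/A₁ = 4.16^(1/0.349) = 4.16^2.865
ln(A₂/A₁) = ln 4.16 / 0.349 = 1.4255 / 0.349 = 4.0846
A₂/A₁ = e^4.0846 ≈ 59.42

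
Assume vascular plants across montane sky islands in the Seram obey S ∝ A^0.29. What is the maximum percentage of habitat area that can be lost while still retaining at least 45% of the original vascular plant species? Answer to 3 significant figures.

Need (A_new/A_old)^0.29 = 0.45, so A_new/A_old = 0.45^(1/0.29) = 0.45^3.448
ln(A_new/A_old) = ln 0.45 / 0.29 = -0.7985 / 0.29 = -2.7535
A_new/A_old = e^-2.7535 ≈ 0.06371
Fraction that can be lost = 1 − 0.06371 = 0.9363

93.6%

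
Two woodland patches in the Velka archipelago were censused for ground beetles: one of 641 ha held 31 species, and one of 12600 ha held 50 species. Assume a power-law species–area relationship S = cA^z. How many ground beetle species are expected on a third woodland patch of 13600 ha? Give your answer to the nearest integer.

51

z = ln(50/31) / ln(12600/641) = 0.4780 / 2.9784 = 0.1605
c = 31 / 641^0.1605 = 31 / 2.822 = 10.99
S₃ = 10.99 × 13600^0.1605 = 10.99 × 4.607 ≈ 50.62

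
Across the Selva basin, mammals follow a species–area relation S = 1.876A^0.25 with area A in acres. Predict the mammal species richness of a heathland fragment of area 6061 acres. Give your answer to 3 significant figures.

S = 1.876 × 6061^0.25
ln S = ln 1.876 + 0.25 × ln 6061 = 0.6291 + 0.25 × 8.7096 = 2.8065
S = e^2.8065 ≈ 16.55

16.6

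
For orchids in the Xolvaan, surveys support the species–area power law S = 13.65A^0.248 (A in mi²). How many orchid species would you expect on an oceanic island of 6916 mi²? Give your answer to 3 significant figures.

S = 13.65 × 6916^0.248
ln S = ln 13.65 + 0.248 × ln 6916 = 2.6137 + 0.248 × 8.8416 = 4.8065
S = e^4.8065 ≈ 122.3

122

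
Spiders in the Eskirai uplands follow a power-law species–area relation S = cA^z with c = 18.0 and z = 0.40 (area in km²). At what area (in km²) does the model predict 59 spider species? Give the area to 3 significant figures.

59 = 18 × A^0.4  ⇒  A^0.4 = 59/18 = 3.278
ln A = ln(3.278) / 0.4 = 1.1872 / 0.4 = 2.9679
A = e^2.9679 ≈ 19.45 km²

19.5 km²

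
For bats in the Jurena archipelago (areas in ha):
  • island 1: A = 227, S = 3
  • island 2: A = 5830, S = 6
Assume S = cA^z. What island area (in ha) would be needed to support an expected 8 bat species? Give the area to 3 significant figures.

z = ln(6/3) / ln(5830/227) = 0.6931 / 3.2458 = 0.2136
c = 3 / 227^0.2136 = 3 / 3.185 = 0.9419
A = (8/0.9419)^(1/0.2136) ⇒ ln A = ln(8.494)/0.2136 = 10.0179
A = e^10.0179 ≈ 22425 ha

22400 ha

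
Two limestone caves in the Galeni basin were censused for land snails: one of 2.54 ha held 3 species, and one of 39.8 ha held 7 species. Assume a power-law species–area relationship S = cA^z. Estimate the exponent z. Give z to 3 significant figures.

0.308

Taking logs: ln S = ln c + z ln A, so z = (ln S₂ − ln S₁)/(ln A₂ − ln A₁).
z = ln(7/3) / ln(39.8/2.54) = ln(2.333) / ln(15.67) = 0.8473 / 2.7517 = 0.3079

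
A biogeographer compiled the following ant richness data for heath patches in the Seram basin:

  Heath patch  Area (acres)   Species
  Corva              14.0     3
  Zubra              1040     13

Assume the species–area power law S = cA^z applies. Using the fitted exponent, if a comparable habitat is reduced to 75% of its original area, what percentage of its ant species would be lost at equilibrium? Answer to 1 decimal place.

9.3%

z = ln(13/3) / ln(1040/14) = 1.4663 / 4.3079 = 0.3404
S_new/S_old = (A_new/A_old)^z = 0.75^0.3404 = exp(0.3404 × -0.2877) = 0.9067
Fraction lost = 1 − 0.9067 = 0.09328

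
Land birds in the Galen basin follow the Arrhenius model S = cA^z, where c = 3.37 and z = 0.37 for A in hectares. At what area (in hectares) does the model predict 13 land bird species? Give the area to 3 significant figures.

38.4 hectares

13 = 3.37 × A^0.37  ⇒  A^0.37 = 13/3.37 = 3.858
ln A = ln(3.858) / 0.37 = 1.3500 / 0.37 = 3.6487
A = e^3.6487 ≈ 38.43 hectares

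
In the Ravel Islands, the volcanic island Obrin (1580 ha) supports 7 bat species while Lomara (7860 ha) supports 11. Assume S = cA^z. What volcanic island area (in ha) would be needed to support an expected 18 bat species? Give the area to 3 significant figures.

z = ln(11/7) / ln(7860/1580) = 0.4520 / 1.6044 = 0.2817
c = 7 / 1580^0.2817 = 7 / 7.964 = 0.8789
A = (18/0.8789)^(1/0.2817) ⇒ ln A = ln(20.48)/0.2817 = 10.7176
A = e^10.7176 ≈ 45145 ha

45100 ha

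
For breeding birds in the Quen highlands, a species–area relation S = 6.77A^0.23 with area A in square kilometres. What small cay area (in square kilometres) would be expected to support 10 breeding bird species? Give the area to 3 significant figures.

10 = 6.77 × A^0.23  ⇒  A^0.23 = 10/6.77 = 1.477
ln A = ln(1.477) / 0.23 = 0.3901 / 0.23 = 1.6960
A = e^1.6960 ≈ 5.452 square kilometres

5.45 square kilometres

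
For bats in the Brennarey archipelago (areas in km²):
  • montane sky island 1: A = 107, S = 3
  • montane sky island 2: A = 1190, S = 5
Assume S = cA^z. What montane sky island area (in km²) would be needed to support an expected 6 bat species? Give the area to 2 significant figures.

2800 km²

z = ln(5/3) / ln(1190/107) = 0.5108 / 2.4089 = 0.2121
c = 3 / 107^0.2121 = 3 / 2.694 = 1.114
A = (6/1.114)^(1/0.2121) ⇒ ln A = ln(5.387)/0.2121 = 7.9415
A = e^7.9415 ≈ 2812 km²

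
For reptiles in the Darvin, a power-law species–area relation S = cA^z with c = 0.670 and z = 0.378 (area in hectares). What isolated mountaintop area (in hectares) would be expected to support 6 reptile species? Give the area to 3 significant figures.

330 hectares

6 = 0.67 × A^0.378  ⇒  A^0.378 = 6/0.67 = 8.955
ln A = ln(8.955) / 0.378 = 2.1922 / 0.378 = 5.7996
A = e^5.7996 ≈ 330.2 hectares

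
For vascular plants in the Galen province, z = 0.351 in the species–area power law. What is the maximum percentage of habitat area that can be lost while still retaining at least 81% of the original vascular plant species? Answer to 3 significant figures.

45.1%

Need (A_new/A_old)^0.351 = 0.81, so A_new/A_old = 0.81^(1/0.351) = 0.81^2.849
ln(A_new/A_old) = ln 0.81 / 0.351 = -0.2107 / 0.351 = -0.6003
A_new/A_old = e^-0.6003 ≈ 0.5486
Fraction that can be lost = 1 − 0.5486 = 0.4514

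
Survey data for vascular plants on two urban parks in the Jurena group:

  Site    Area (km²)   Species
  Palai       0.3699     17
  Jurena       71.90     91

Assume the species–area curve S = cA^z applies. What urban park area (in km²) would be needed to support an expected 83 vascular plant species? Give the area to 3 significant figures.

z = ln(91/17) / ln(71.9/0.3699) = 1.6776 / 5.2698 = 0.3184
c = 17 / 0.3699^0.3184 = 17 / 0.7286 = 23.33
A = (83/23.33)^(1/0.3184) ⇒ ln A = ln(3.557)/0.3184 = 3.9862
A = e^3.9862 ≈ 53.85 km²

53.9 km²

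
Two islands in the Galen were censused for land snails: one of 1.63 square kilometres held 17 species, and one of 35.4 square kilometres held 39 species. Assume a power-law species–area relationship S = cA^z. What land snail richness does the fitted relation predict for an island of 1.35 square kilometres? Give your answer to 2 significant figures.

16

z = ln(39/17) / ln(35.4/1.63) = 0.8303 / 3.0781 = 0.2698
c = 17 / 1.63^0.2698 = 17 / 1.141 = 14.9
S₃ = 14.9 × 1.35^0.2698 = 14.9 × 1.084 ≈ 16.16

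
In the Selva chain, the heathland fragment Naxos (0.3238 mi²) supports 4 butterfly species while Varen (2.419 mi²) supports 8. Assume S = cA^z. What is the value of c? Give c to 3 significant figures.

5.90

z = ln(S₂/S₁) / ln(A₂/A₁) = ln(8/4) / ln(2.419/0.3238) = 0.6931 / 2.0110 = 0.3447
c = S₁ / A₁^z = 4 / 0.3238^0.3447 = 4 / 0.678 = 5.9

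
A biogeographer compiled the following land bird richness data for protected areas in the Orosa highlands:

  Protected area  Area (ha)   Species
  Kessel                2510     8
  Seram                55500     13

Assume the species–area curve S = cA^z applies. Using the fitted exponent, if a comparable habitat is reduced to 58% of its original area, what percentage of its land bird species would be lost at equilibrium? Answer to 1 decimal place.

8.2%

z = ln(13/8) / ln(55500/2510) = 0.4855 / 3.0961 = 0.1568
S_new/S_old = (A_new/A_old)^z = 0.58^0.1568 = exp(0.1568 × -0.5447) = 0.9181
Fraction lost = 1 − 0.9181 = 0.08187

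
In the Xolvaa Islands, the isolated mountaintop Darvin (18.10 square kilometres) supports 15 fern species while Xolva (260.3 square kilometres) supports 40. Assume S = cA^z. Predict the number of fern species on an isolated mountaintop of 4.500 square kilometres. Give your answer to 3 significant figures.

8.99

z = ln(40/15) / ln(260.3/18.1) = 0.9808 / 2.6659 = 0.3679
c = 15 / 18.1^0.3679 = 15 / 2.902 = 5.169
S₃ = 5.169 × 4.5^0.3679 = 5.169 × 1.739 ≈ 8.989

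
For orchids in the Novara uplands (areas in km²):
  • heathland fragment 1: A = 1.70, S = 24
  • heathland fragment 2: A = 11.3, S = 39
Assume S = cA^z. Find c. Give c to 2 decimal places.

20.95

z = ln(S₂/S₁) / ln(A₂/A₁) = ln(39/24) / ln(11.3/1.7) = 0.4855 / 1.8942 = 0.2563
c = S₁ / A₁^z = 24 / 1.7^0.2563 = 24 / 1.146 = 20.95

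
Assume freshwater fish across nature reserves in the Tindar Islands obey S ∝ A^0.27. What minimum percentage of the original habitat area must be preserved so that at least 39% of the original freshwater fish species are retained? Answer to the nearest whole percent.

Need (A_new/A_old)^0.27 = 0.39, so A_new/A_old = 0.39^(1/0.27) = 0.39^3.704
ln(A_new/A_old) = ln 0.39 / 0.27 = -0.9416 / 0.27 = -3.4874
A_new/A_old = e^-3.4874 ≈ 0.03058

3%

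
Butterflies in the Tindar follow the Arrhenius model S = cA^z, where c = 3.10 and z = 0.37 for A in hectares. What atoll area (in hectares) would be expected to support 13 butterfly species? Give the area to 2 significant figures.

48 hectares

13 = 3.1 × A^0.37  ⇒  A^0.37 = 13/3.1 = 4.194
ln A = ln(4.194) / 0.37 = 1.4335 / 0.37 = 3.8745
A = e^3.8745 ≈ 48.16 hectares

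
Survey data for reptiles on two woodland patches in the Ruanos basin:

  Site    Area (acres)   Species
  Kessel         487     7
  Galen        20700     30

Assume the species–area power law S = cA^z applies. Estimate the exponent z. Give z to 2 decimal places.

Taking logs: ln S = ln c + z ln A, so z = (ln S₂ − ln S₁)/(ln A₂ − ln A₁).
z = ln(30/7) / ln(20700/487) = ln(4.286) / ln(42.51) = 1.4553 / 3.7496 = 0.3881

0.39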